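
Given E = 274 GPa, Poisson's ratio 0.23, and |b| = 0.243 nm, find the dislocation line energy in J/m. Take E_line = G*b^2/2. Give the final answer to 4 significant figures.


Step 1: G = E / (2*(1+nu))
G = 274 / (2*(1+0.23)) = 111.382 GPa = 1.11382e+11 Pa
Step 2: E_line = G*b^2/2
b = 0.243 nm = 2.43e-10 m
E_line = 0.5 * 1.11382e+11 * (2.43e-10)^2 = 3.289e-09 J/m


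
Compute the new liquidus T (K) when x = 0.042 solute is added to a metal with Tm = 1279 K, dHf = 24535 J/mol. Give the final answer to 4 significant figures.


dT = R*Tm^2*x / dHf
dT = 8.314 * 1279^2 * 0.042 / 24535
dT = 23.2817 K
T_new = 1279 - 23.2817 = 1256 K


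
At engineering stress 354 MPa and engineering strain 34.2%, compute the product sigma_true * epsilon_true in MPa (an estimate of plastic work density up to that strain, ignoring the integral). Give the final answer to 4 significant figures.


sigma_true = sigma_eng * (1 + epsilon_eng)
sigma_true = 354 * (1 + 0.342) = 475.068 MPa
epsilon_true = ln(1 + epsilon_eng)
epsilon_true = ln(1 + 0.342) = 0.294161
sigma_true * epsilon_true = 475.068 * 0.294161 = 139.7 MPa


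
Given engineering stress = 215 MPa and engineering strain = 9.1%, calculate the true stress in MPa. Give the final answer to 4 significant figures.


sigma_true = sigma_eng * (1 + epsilon_eng)
sigma_true = 215 * (1 + 0.091)
sigma_true = 234.6 MPa


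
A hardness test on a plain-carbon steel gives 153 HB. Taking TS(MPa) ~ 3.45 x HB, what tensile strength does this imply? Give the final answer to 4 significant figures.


TS (MPa) = 3.45 * HB
TS = 3.45 * 153
TS = 527.9 MPa


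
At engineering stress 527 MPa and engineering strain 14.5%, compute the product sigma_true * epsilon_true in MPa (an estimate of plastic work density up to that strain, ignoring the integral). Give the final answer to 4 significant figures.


sigma_true = sigma_eng * (1 + epsilon_eng)
sigma_true = 527 * (1 + 0.145) = 603.415 MPa
epsilon_true = ln(1 + epsilon_eng)
epsilon_true = ln(1 + 0.145) = 0.135405
sigma_true * epsilon_true = 603.415 * 0.135405 = 81.71 MPa


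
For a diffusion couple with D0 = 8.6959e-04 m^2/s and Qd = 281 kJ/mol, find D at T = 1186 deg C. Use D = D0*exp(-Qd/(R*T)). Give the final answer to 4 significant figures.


D = D0 * exp(-Qd / (R*T))
T = 1459.15 K
D = 8.6959e-04 * exp(-281e3 / (8.314 * 1459.15))
D = 7.581e-14 m^2/s


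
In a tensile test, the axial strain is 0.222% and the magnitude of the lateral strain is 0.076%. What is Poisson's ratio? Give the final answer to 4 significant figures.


nu = -epsilon_lat / epsilon_axial
Lateral strain is contraction (negative), so using magnitudes:
nu = 0.076 / 0.222
nu = 0.3423


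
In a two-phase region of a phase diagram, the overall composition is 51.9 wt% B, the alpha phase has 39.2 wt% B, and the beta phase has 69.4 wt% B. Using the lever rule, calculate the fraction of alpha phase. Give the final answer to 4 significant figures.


f_alpha = (C_beta - C0) / (C_beta - C_alpha)
f_alpha = (69.4 - 51.9) / (69.4 - 39.2)
f_alpha = 0.5795


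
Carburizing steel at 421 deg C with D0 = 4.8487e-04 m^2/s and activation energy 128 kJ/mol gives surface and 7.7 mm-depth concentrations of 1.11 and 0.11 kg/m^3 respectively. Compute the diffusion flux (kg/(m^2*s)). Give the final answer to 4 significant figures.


Step 1: D = D0 * exp(-Qd/(R*T))
T = 421 + 273.15 = 694.15 K
D = 4.8487e-04 * exp(-128e3 / (8.314 * 694.15)) = 1.13059e-13 m^2/s
Step 2: J = D * (C1 - C2) / dx
J = 1.13059e-13 * (1.11 - 0.11) / 7.7e-03
J = 1.468e-11 kg/(m^2*s)


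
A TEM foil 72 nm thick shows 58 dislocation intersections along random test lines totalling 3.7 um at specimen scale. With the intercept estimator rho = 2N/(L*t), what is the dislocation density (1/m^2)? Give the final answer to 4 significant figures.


rho = 2N / (L * t)
L = 3.7 um = 3.7e-06 m, t = 72 nm = 7.2e-08 m
rho = 2 * 58 / (3.7e-06 * 7.2e-08)
rho = 4.354e+14 1/m^2


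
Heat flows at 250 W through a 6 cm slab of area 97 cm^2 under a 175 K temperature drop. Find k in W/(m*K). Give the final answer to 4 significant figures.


k = Q*L / (A*dT)
L = 0.06 m, A = 9.7e-03 m^2
k = 250 * 0.06 / (9.7e-03 * 175)
k = 8.837 W/(m*K)


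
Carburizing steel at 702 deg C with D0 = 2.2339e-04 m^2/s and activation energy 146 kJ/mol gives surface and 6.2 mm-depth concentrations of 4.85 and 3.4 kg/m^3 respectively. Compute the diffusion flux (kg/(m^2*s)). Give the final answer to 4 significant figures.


Step 1: D = D0 * exp(-Qd/(R*T))
T = 702 + 273.15 = 975.15 K
D = 2.2339e-04 * exp(-146e3 / (8.314 * 975.15)) = 3.37429e-12 m^2/s
Step 2: J = D * (C1 - C2) / dx
J = 3.37429e-12 * (4.85 - 3.4) / 6.2e-03
J = 7.891e-10 kg/(m^2*s)


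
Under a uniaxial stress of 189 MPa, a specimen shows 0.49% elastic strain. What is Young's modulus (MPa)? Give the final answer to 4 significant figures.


E = sigma / epsilon
epsilon = 0.49% = 4.9e-03
E = 189 / 4.9e-03
E = 38570 MPa


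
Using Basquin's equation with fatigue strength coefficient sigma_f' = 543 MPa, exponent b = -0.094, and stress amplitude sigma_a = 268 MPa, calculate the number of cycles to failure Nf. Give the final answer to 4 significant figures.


sigma_a = sigma_f' * (2*Nf)^b
2*Nf = (sigma_a / sigma_f')^(1/b)
2*Nf = (268 / 543)^(1/-0.094)
2*Nf = 1829.76
Nf = 914.9 cycles


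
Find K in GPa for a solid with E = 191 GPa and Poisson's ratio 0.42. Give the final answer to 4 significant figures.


K = E / (3*(1-2*nu))
K = 191 / (3*(1-2*0.42))
K = 397.9 GPa


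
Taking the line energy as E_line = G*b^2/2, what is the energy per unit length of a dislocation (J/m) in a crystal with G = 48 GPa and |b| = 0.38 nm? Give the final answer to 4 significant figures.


E = G*b^2/2
b = 0.38 nm = 3.8e-10 m
G = 48 GPa = 4.8e+10 Pa
E = 0.5 * 4.8e+10 * (3.8e-10)^2
E = 3.466e-09 J/m


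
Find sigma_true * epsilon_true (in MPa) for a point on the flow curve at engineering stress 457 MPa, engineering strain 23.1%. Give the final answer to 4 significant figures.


sigma_true = sigma_eng * (1 + epsilon_eng)
sigma_true = 457 * (1 + 0.231) = 562.567 MPa
epsilon_true = ln(1 + epsilon_eng)
epsilon_true = ln(1 + 0.231) = 0.207827
sigma_true * epsilon_true = 562.567 * 0.207827 = 116.9 MPa


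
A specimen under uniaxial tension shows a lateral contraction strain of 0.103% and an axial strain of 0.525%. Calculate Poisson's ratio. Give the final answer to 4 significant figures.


nu = -epsilon_lat / epsilon_axial
Lateral strain is contraction (negative), so using magnitudes:
nu = 0.103 / 0.525
nu = 0.1962


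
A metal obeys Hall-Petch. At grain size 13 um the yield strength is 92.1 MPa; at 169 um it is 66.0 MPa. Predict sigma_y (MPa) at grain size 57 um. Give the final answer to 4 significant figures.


sigma_y = sigma0 + k / sqrt(d)
1/sqrt(d1) = 1/sqrt(1.3e-05) = 277.35;  1/sqrt(d2) = 76.9231
k = (sigma1 - sigma2) / (1/sqrt(d1) - 1/sqrt(d2)) = (92.1 - 66.0) / (277.35 - 76.9231) = 0.130222 MPa*m^0.5
sigma0 = sigma1 - k/sqrt(d1) = 92.1 - 0.130222*277.35 = 55.9829 MPa
sigma_y(d3) = 55.9829 + 0.130222 / sqrt(5.7e-05) = 73.23 MPa


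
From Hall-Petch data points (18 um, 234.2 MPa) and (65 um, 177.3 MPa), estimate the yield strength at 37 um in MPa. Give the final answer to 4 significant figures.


sigma_y = sigma0 + k / sqrt(d)
1/sqrt(d1) = 1/sqrt(1.8e-05) = 235.702;  1/sqrt(d2) = 124.035
k = (sigma1 - sigma2) / (1/sqrt(d1) - 1/sqrt(d2)) = (234.2 - 177.3) / (235.702 - 124.035) = 0.509548 MPa*m^0.5
sigma0 = sigma1 - k/sqrt(d1) = 234.2 - 0.509548*235.702 = 114.098 MPa
sigma_y(d3) = 114.098 + 0.509548 / sqrt(3.7e-05) = 197.9 MPa


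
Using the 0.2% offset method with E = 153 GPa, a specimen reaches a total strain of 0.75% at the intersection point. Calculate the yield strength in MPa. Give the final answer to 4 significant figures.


Offset strain = 0.002
Elastic strain at yield = total_strain - offset = 7.5e-03 - 0.002 = 5.5e-03
sigma_y = E * elastic_strain = 153000 * 5.5e-03
sigma_y = 841.5 MPa


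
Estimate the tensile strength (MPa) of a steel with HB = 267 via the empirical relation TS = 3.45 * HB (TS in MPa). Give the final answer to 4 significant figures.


TS (MPa) = 3.45 * HB
TS = 3.45 * 267
TS = 921.2 MPa


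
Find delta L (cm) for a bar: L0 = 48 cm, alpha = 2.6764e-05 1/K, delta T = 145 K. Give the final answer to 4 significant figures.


dL = L0 * alpha * dT
dL = 48 * 2.6764e-05 * 145
dL = 0.1863 cm


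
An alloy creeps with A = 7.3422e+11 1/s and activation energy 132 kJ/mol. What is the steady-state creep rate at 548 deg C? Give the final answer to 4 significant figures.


rate = A * exp(-Q / (R*T))
T = 548 + 273.15 = 821.15 K
rate = 7.3422e+11 * exp(-132e3 / (8.314 * 821.15))
rate = 2943 1/s


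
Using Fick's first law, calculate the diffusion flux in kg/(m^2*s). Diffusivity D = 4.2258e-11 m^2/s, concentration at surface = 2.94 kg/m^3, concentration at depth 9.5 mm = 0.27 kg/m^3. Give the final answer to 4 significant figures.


J = -D * (dC/dx) = D * (C1 - C2) / dx
J = 4.2258e-11 * (2.94 - 0.27) / 9.5e-03
J = 1.188e-08 kg/(m^2*s)


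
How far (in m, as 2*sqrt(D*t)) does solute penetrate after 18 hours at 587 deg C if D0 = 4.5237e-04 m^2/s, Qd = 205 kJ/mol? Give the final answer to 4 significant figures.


Step 1: D = D0 * exp(-Qd/(R*T))
T = 860.15 K
D = 4.5237e-04 * exp(-205e3 / (8.314 * 860.15)) = 1.6067e-16 m^2/s
Step 2: L = 2*sqrt(D*t)
t = 18 h = 64800 s
L = 2*sqrt(1.6067e-16 * 64800) = 6.453e-06 m


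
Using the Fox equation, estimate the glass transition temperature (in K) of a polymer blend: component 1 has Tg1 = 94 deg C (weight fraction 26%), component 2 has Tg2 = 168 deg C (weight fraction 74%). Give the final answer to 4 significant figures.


1/Tg = w1/Tg1 + w2/Tg2 (in Kelvin)
Tg1 = 367.15 K, Tg2 = 441.15 K
1/Tg = 0.26/367.15 + 0.74/441.15
Tg = 419.2 K


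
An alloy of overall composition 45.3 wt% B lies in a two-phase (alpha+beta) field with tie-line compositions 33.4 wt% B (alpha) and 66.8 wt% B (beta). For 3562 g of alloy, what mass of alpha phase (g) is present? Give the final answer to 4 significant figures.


f_alpha = (C_beta - C0) / (C_beta - C_alpha)
f_alpha = (66.8 - 45.3) / (66.8 - 33.4) = 0.643713
m_alpha = f_alpha * m_total = 0.643713 * 3562 = 2293 g


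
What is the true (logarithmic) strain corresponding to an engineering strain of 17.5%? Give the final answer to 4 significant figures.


epsilon_true = ln(1 + epsilon_eng)
epsilon_true = ln(1 + 0.175)
epsilon_true = 0.1613


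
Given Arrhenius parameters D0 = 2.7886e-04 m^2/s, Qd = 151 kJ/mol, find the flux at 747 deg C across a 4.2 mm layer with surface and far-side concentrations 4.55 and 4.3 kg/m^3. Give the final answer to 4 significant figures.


Step 1: D = D0 * exp(-Qd/(R*T))
T = 747 + 273.15 = 1020.15 K
D = 2.7886e-04 * exp(-151e3 / (8.314 * 1020.15)) = 5.16974e-12 m^2/s
Step 2: J = D * (C1 - C2) / dx
J = 5.16974e-12 * (4.55 - 4.3) / 4.2e-03
J = 3.077e-10 kg/(m^2*s)


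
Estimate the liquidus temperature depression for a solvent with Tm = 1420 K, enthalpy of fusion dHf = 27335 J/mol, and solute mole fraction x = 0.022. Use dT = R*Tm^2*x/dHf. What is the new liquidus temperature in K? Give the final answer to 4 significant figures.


dT = R*Tm^2*x / dHf
dT = 8.314 * 1420^2 * 0.022 / 27335
dT = 13.4924 K
T_new = 1420 - 13.4924 = 1407 K


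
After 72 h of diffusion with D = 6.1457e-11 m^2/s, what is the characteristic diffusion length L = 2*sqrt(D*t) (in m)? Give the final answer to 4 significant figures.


t = 72 hr = 259200 s
Diffusion length = 2*sqrt(D*t)
= 2*sqrt(6.1457e-11 * 259200)
= 7.982e-03 m


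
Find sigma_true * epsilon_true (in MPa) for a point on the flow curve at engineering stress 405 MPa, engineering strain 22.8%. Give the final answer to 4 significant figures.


sigma_true = sigma_eng * (1 + epsilon_eng)
sigma_true = 405 * (1 + 0.228) = 497.34 MPa
epsilon_true = ln(1 + epsilon_eng)
epsilon_true = ln(1 + 0.228) = 0.205387
sigma_true * epsilon_true = 497.34 * 0.205387 = 102.1 MPa


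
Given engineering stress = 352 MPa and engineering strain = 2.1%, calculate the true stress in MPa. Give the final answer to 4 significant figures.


sigma_true = sigma_eng * (1 + epsilon_eng)
sigma_true = 352 * (1 + 0.021)
sigma_true = 359.4 MPa


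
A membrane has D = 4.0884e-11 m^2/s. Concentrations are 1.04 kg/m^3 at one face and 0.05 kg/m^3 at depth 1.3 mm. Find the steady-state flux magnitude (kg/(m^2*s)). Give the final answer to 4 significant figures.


J = -D * (dC/dx) = D * (C1 - C2) / dx
J = 4.0884e-11 * (1.04 - 0.05) / 1.3e-03
J = 3.113e-08 kg/(m^2*s)


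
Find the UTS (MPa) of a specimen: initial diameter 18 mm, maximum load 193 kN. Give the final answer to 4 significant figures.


A0 = pi*(d/2)^2 = pi*(18/2)^2 = 254.469 mm^2
UTS = F_max / A0 = 193*1000 / 254.469
UTS = 758.4 MPa


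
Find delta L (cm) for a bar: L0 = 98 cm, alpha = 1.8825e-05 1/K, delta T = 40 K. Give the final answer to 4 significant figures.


dL = L0 * alpha * dT
dL = 98 * 1.8825e-05 * 40
dL = 0.07379 cm


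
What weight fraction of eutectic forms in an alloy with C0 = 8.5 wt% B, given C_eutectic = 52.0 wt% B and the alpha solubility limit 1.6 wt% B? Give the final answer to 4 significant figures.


f_primary = (C_e - C0) / (C_e - C_alpha_max)
f_primary = (52.0 - 8.5) / (52.0 - 1.6)
f_primary = 0.863095
f_eutectic = 1 - 0.863095 = 0.1369


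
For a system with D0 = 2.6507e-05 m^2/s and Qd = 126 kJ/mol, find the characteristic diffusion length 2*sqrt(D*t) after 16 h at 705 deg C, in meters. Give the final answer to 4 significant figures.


Step 1: D = D0 * exp(-Qd/(R*T))
T = 978.15 K
D = 2.6507e-05 * exp(-126e3 / (8.314 * 978.15)) = 4.94918e-12 m^2/s
Step 2: L = 2*sqrt(D*t)
t = 16 h = 57600 s
L = 2*sqrt(4.94918e-12 * 57600) = 1.068e-03 m


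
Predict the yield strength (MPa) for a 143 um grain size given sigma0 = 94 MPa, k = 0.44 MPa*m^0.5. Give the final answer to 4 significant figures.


sigma_y = sigma0 + k / sqrt(d)
d = 143 um = 1.43e-04 m
sigma_y = 94 + 0.44 / sqrt(1.43e-04)
sigma_y = 130.8 MPa


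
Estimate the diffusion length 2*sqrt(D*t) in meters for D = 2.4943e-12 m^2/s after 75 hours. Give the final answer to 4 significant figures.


t = 75 hr = 270000 s
Diffusion length = 2*sqrt(D*t)
= 2*sqrt(2.4943e-12 * 270000)
= 1.641e-03 m


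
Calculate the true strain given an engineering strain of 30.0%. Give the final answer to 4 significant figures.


epsilon_true = ln(1 + epsilon_eng)
epsilon_true = ln(1 + 0.3)
epsilon_true = 0.2624


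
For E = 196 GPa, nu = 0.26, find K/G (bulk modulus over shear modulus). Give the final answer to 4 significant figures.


G = E / (2*(1+nu))
G = 196 / (2*(1+0.26)) = 77.7778 GPa
K = E / (3*(1-2*nu))
K = 196 / (3*(1-2*0.26)) = 136.111 GPa
K/G = 136.111 / 77.7778 = 1.75


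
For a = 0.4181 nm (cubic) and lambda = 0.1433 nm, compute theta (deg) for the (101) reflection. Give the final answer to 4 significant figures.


d = a / sqrt(h^2+k^2+l^2)
d = 0.4181 / sqrt(2) = 0.295641 nm
lambda = 2*d*sin(theta)  =>  sin(theta) = lambda / (2*d)
sin(theta) = 0.1433 / (2 * 0.295641) = 0.242354
theta = 14.03 deg


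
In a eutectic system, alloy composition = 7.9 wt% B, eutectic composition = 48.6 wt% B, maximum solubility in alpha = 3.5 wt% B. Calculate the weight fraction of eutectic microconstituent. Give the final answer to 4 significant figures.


f_primary = (C_e - C0) / (C_e - C_alpha_max)
f_primary = (48.6 - 7.9) / (48.6 - 3.5)
f_primary = 0.902439
f_eutectic = 1 - 0.902439 = 0.09756


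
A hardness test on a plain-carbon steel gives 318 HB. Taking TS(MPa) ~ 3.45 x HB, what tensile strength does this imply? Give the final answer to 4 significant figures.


TS (MPa) = 3.45 * HB
TS = 3.45 * 318
TS = 1097 MPa


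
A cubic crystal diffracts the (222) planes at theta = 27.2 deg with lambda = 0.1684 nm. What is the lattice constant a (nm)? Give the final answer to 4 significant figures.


d = lambda / (2*sin(theta))
d = 0.1684 / (2*sin(27.2 deg))
d = 0.184206 nm
a = d * sqrt(h^2+k^2+l^2) = 0.184206 * sqrt(12)
a = 0.6381 nm


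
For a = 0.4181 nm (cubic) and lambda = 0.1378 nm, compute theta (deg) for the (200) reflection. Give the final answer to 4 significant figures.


d = a / sqrt(h^2+k^2+l^2)
d = 0.4181 / sqrt(4) = 0.20905 nm
lambda = 2*d*sin(theta)  =>  sin(theta) = lambda / (2*d)
sin(theta) = 0.1378 / (2 * 0.20905) = 0.329586
theta = 19.24 deg


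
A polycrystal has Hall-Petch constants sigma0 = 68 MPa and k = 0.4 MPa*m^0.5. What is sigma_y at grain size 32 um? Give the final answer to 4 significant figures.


sigma_y = sigma0 + k / sqrt(d)
d = 32 um = 3.2e-05 m
sigma_y = 68 + 0.4 / sqrt(3.2e-05)
sigma_y = 138.7 MPa


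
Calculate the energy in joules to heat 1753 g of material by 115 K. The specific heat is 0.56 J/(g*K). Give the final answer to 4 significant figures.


Q = m * cp * dT
Q = 1753 * 0.56 * 115
Q = 112900 J


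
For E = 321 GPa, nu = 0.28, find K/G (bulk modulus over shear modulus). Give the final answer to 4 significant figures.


G = E / (2*(1+nu))
G = 321 / (2*(1+0.28)) = 125.391 GPa
K = E / (3*(1-2*nu))
K = 321 / (3*(1-2*0.28)) = 243.182 GPa
K/G = 243.182 / 125.391 = 1.939


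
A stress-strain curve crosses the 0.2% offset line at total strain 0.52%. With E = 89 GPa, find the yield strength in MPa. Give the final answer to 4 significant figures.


Offset strain = 0.002
Elastic strain at yield = total_strain - offset = 5.2e-03 - 0.002 = 3.2e-03
sigma_y = E * elastic_strain = 89000 * 3.2e-03
sigma_y = 284.8 MPa


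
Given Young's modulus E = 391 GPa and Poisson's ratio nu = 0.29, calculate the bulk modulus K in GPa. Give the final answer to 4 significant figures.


K = E / (3*(1-2*nu))
K = 391 / (3*(1-2*0.29))
K = 310.3 GPa


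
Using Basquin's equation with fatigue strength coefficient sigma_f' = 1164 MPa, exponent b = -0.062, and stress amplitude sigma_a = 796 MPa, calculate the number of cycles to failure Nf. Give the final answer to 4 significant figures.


sigma_a = sigma_f' * (2*Nf)^b
2*Nf = (sigma_a / sigma_f')^(1/b)
2*Nf = (796 / 1164)^(1/-0.062)
2*Nf = 459.128
Nf = 229.6 cycles


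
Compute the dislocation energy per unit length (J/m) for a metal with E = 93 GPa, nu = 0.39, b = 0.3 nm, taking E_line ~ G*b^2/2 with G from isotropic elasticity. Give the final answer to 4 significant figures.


Step 1: G = E / (2*(1+nu))
G = 93 / (2*(1+0.39)) = 33.4532 GPa = 3.34532e+10 Pa
Step 2: E_line = G*b^2/2
b = 0.3 nm = 3e-10 m
E_line = 0.5 * 3.34532e+10 * (3e-10)^2 = 1.505e-09 J/m


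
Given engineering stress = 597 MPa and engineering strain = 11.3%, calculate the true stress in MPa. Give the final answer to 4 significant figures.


sigma_true = sigma_eng * (1 + epsilon_eng)
sigma_true = 597 * (1 + 0.113)
sigma_true = 664.5 MPa


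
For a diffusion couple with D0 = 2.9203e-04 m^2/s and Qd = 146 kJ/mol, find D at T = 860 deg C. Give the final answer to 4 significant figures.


D = D0 * exp(-Qd / (R*T))
T = 1133.15 K
D = 2.9203e-04 * exp(-146e3 / (8.314 * 1133.15))
D = 5.433e-11 m^2/s


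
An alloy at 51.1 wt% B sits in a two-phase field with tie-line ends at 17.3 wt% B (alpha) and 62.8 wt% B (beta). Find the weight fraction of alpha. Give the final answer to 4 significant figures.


f_alpha = (C_beta - C0) / (C_beta - C_alpha)
f_alpha = (62.8 - 51.1) / (62.8 - 17.3)
f_alpha = 0.2571


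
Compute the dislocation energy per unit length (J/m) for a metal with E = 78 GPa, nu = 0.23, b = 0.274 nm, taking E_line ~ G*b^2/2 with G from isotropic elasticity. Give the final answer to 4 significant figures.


Step 1: G = E / (2*(1+nu))
G = 78 / (2*(1+0.23)) = 31.7073 GPa = 3.17073e+10 Pa
Step 2: E_line = G*b^2/2
b = 0.274 nm = 2.74e-10 m
E_line = 0.5 * 3.17073e+10 * (2.74e-10)^2 = 1.19e-09 J/m


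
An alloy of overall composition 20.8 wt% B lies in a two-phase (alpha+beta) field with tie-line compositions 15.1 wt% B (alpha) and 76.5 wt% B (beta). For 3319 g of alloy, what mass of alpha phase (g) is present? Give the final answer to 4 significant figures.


f_alpha = (C_beta - C0) / (C_beta - C_alpha)
f_alpha = (76.5 - 20.8) / (76.5 - 15.1) = 0.907166
m_alpha = f_alpha * m_total = 0.907166 * 3319 = 3011 g


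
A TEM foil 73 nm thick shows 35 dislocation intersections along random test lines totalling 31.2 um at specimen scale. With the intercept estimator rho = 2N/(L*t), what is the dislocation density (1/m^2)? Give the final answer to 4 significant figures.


rho = 2N / (L * t)
L = 31.2 um = 3.12e-05 m, t = 73 nm = 7.3e-08 m
rho = 2 * 35 / (3.12e-05 * 7.3e-08)
rho = 3.073e+13 1/m^2


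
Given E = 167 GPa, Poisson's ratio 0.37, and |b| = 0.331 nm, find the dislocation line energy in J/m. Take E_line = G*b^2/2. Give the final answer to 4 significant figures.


Step 1: G = E / (2*(1+nu))
G = 167 / (2*(1+0.37)) = 60.9489 GPa = 6.09489e+10 Pa
Step 2: E_line = G*b^2/2
b = 0.331 nm = 3.31e-10 m
E_line = 0.5 * 6.09489e+10 * (3.31e-10)^2 = 3.339e-09 J/m


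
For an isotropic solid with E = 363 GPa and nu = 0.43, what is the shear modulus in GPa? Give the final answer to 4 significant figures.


G = E / (2*(1+nu))
G = 363 / (2*(1+0.43))
G = 126.9 GPa


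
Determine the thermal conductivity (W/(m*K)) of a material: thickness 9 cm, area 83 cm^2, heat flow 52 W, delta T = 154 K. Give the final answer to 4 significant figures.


k = Q*L / (A*dT)
L = 0.09 m, A = 8.3e-03 m^2
k = 52 * 0.09 / (8.3e-03 * 154)
k = 3.661 W/(m*K)


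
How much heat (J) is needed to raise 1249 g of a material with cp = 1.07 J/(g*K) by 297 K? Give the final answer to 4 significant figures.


Q = m * cp * dT
Q = 1249 * 1.07 * 297
Q = 396900 J


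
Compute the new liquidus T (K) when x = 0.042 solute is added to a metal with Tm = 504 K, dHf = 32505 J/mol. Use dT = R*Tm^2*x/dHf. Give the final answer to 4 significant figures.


dT = R*Tm^2*x / dHf
dT = 8.314 * 504^2 * 0.042 / 32505
dT = 2.72879 K
T_new = 504 - 2.72879 = 501.3 K


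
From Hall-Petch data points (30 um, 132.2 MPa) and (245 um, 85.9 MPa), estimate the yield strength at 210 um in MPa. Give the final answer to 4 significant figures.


sigma_y = sigma0 + k / sqrt(d)
1/sqrt(d1) = 1/sqrt(3e-05) = 182.574;  1/sqrt(d2) = 63.8877
k = (sigma1 - sigma2) / (1/sqrt(d1) - 1/sqrt(d2)) = (132.2 - 85.9) / (182.574 - 63.8877) = 0.390103 MPa*m^0.5
sigma0 = sigma1 - k/sqrt(d1) = 132.2 - 0.390103*182.574 = 60.9772 MPa
sigma_y(d3) = 60.9772 + 0.390103 / sqrt(2.1e-04) = 87.9 MPa


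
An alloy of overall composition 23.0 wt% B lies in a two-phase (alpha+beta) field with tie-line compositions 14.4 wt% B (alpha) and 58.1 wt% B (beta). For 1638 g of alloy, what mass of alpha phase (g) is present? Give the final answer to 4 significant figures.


f_alpha = (C_beta - C0) / (C_beta - C_alpha)
f_alpha = (58.1 - 23.0) / (58.1 - 14.4) = 0.803204
m_alpha = f_alpha * m_total = 0.803204 * 1638 = 1316 g


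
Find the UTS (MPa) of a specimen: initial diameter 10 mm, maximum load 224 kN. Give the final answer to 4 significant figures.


A0 = pi*(d/2)^2 = pi*(10/2)^2 = 78.5398 mm^2
UTS = F_max / A0 = 224*1000 / 78.5398
UTS = 2852 MPa


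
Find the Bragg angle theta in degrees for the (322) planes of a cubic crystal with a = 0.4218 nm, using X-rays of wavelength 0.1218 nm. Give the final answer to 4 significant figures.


d = a / sqrt(h^2+k^2+l^2)
d = 0.4218 / sqrt(17) = 0.102302 nm
lambda = 2*d*sin(theta)  =>  sin(theta) = lambda / (2*d)
sin(theta) = 0.1218 / (2 * 0.102302) = 0.595299
theta = 36.53 deg


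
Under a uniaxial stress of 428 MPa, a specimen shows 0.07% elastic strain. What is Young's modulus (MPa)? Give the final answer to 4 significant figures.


E = sigma / epsilon
epsilon = 0.07% = 7e-04
E = 428 / 7e-04
E = 611400 MPa


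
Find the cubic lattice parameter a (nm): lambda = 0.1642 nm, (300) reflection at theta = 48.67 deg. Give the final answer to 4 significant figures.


d = lambda / (2*sin(theta))
d = 0.1642 / (2*sin(48.67 deg))
d = 0.109333 nm
a = d * sqrt(h^2+k^2+l^2) = 0.109333 * sqrt(9)
a = 0.328 nm


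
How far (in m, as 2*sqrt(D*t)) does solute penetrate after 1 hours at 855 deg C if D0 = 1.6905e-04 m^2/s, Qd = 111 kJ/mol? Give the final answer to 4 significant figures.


Step 1: D = D0 * exp(-Qd/(R*T))
T = 1128.15 K
D = 1.6905e-04 * exp(-111e3 / (8.314 * 1128.15)) = 1.22575e-09 m^2/s
Step 2: L = 2*sqrt(D*t)
t = 1 h = 3600 s
L = 2*sqrt(1.22575e-09 * 3600) = 4.201e-03 m


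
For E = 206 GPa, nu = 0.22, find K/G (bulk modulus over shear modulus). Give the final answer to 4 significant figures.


G = E / (2*(1+nu))
G = 206 / (2*(1+0.22)) = 84.4262 GPa
K = E / (3*(1-2*nu))
K = 206 / (3*(1-2*0.22)) = 122.619 GPa
K/G = 122.619 / 84.4262 = 1.452


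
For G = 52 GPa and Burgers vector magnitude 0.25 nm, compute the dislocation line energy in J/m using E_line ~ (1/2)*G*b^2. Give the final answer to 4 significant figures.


E = G*b^2/2
b = 0.25 nm = 2.5e-10 m
G = 52 GPa = 5.2e+10 Pa
E = 0.5 * 5.2e+10 * (2.5e-10)^2
E = 1.625e-09 J/m


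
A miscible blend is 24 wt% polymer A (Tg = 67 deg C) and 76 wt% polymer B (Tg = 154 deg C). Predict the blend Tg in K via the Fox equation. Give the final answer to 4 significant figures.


1/Tg = w1/Tg1 + w2/Tg2 (in Kelvin)
Tg1 = 340.15 K, Tg2 = 427.15 K
1/Tg = 0.24/340.15 + 0.76/427.15
Tg = 402.4 K


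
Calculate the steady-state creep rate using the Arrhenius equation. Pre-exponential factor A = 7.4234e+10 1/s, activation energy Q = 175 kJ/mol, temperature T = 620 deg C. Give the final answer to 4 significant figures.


rate = A * exp(-Q / (R*T))
T = 620 + 273.15 = 893.15 K
rate = 7.4234e+10 * exp(-175e3 / (8.314 * 893.15))
rate = 4.321 1/s


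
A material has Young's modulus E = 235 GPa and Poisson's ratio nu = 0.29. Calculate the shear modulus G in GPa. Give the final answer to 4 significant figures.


G = E / (2*(1+nu))
G = 235 / (2*(1+0.29))
G = 91.09 GPa


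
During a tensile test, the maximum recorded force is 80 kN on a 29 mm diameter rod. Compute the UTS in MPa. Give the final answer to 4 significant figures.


A0 = pi*(d/2)^2 = pi*(29/2)^2 = 660.52 mm^2
UTS = F_max / A0 = 80*1000 / 660.52
UTS = 121.1 MPa


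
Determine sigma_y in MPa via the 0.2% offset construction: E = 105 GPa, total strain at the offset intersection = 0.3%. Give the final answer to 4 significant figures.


Offset strain = 0.002
Elastic strain at yield = total_strain - offset = 3e-03 - 0.002 = 1e-03
sigma_y = E * elastic_strain = 105000 * 1e-03
sigma_y = 105 MPa


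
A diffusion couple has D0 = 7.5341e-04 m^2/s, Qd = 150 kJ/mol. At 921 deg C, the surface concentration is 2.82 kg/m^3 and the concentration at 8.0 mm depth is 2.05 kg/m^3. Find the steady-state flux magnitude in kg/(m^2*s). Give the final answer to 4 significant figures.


Step 1: D = D0 * exp(-Qd/(R*T))
T = 921 + 273.15 = 1194.15 K
D = 7.5341e-04 * exp(-150e3 / (8.314 * 1194.15)) = 2.06765e-10 m^2/s
Step 2: J = D * (C1 - C2) / dx
J = 2.06765e-10 * (2.82 - 2.05) / 8e-03
J = 1.99e-08 kg/(m^2*s)


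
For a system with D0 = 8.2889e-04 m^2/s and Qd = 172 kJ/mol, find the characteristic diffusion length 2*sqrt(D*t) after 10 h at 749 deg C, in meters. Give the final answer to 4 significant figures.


Step 1: D = D0 * exp(-Qd/(R*T))
T = 1022.15 K
D = 8.2889e-04 * exp(-172e3 / (8.314 * 1022.15)) = 1.34435e-12 m^2/s
Step 2: L = 2*sqrt(D*t)
t = 10 h = 36000 s
L = 2*sqrt(1.34435e-12 * 36000) = 4.4e-04 m


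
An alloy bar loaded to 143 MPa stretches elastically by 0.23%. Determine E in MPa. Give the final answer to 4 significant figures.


E = sigma / epsilon
epsilon = 0.23% = 2.3e-03
E = 143 / 2.3e-03
E = 62170 MPa


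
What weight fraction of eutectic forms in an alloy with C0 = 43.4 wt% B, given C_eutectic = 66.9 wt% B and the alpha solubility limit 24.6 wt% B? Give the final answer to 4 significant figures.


f_primary = (C_e - C0) / (C_e - C_alpha_max)
f_primary = (66.9 - 43.4) / (66.9 - 24.6)
f_primary = 0.555556
f_eutectic = 1 - 0.555556 = 0.4444


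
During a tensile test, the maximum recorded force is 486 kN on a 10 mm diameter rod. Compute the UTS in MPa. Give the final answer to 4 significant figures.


A0 = pi*(d/2)^2 = pi*(10/2)^2 = 78.5398 mm^2
UTS = F_max / A0 = 486*1000 / 78.5398
UTS = 6188 MPa


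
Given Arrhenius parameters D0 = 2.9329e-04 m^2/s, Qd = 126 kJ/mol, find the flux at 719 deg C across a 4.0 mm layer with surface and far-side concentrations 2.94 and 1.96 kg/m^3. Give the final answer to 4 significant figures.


Step 1: D = D0 * exp(-Qd/(R*T))
T = 719 + 273.15 = 992.15 K
D = 2.9329e-04 * exp(-126e3 / (8.314 * 992.15)) = 6.81426e-11 m^2/s
Step 2: J = D * (C1 - C2) / dx
J = 6.81426e-11 * (2.94 - 1.96) / 4e-03
J = 1.669e-08 kg/(m^2*s)


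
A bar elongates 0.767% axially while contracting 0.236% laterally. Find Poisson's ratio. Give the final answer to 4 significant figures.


nu = -epsilon_lat / epsilon_axial
Lateral strain is contraction (negative), so using magnitudes:
nu = 0.236 / 0.767
nu = 0.3077


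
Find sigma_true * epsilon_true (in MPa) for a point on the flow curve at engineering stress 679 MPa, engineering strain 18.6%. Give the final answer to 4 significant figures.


sigma_true = sigma_eng * (1 + epsilon_eng)
sigma_true = 679 * (1 + 0.186) = 805.294 MPa
epsilon_true = ln(1 + epsilon_eng)
epsilon_true = ln(1 + 0.186) = 0.170586
sigma_true * epsilon_true = 805.294 * 0.170586 = 137.4 MPa


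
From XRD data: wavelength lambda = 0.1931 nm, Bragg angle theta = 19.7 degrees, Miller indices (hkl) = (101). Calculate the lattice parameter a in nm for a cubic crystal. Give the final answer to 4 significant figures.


d = lambda / (2*sin(theta))
d = 0.1931 / (2*sin(19.7 deg))
d = 0.286418 nm
a = d * sqrt(h^2+k^2+l^2) = 0.286418 * sqrt(2)
a = 0.4051 nm


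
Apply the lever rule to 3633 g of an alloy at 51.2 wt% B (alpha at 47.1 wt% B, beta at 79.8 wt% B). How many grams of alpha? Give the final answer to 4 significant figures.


f_alpha = (C_beta - C0) / (C_beta - C_alpha)
f_alpha = (79.8 - 51.2) / (79.8 - 47.1) = 0.874618
m_alpha = f_alpha * m_total = 0.874618 * 3633 = 3177 g


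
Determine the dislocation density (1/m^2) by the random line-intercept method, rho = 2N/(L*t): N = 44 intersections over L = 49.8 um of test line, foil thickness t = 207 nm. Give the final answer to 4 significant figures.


rho = 2N / (L * t)
L = 49.8 um = 4.98e-05 m, t = 207 nm = 2.07e-07 m
rho = 2 * 44 / (4.98e-05 * 2.07e-07)
rho = 8.537e+12 1/m^2


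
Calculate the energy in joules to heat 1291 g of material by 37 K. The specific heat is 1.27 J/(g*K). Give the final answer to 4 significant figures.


Q = m * cp * dT
Q = 1291 * 1.27 * 37
Q = 60660 J


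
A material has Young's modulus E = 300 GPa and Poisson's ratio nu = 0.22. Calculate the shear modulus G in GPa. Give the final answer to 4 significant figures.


G = E / (2*(1+nu))
G = 300 / (2*(1+0.22))
G = 123 GPa


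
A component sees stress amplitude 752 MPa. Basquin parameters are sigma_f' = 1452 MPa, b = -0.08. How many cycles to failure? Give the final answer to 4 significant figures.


sigma_a = sigma_f' * (2*Nf)^b
2*Nf = (sigma_a / sigma_f')^(1/b)
2*Nf = (752 / 1452)^(1/-0.08)
2*Nf = 3731.3
Nf = 1866 cycles


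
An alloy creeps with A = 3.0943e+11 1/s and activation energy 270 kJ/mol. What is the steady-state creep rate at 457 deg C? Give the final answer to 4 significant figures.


rate = A * exp(-Q / (R*T))
T = 457 + 273.15 = 730.15 K
rate = 3.0943e+11 * exp(-270e3 / (8.314 * 730.15))
rate = 1.493e-08 1/s


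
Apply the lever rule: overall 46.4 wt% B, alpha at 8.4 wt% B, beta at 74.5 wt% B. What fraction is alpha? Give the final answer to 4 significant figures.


f_alpha = (C_beta - C0) / (C_beta - C_alpha)
f_alpha = (74.5 - 46.4) / (74.5 - 8.4)
f_alpha = 0.4251


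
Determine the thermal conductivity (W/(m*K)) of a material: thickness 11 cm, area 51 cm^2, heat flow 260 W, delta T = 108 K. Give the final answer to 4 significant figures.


k = Q*L / (A*dT)
L = 0.11 m, A = 5.1e-03 m^2
k = 260 * 0.11 / (5.1e-03 * 108)
k = 51.92 W/(m*K)


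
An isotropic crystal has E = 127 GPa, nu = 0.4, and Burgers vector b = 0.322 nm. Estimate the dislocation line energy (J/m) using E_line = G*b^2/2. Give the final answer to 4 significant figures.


Step 1: G = E / (2*(1+nu))
G = 127 / (2*(1+0.4)) = 45.3571 GPa = 4.53571e+10 Pa
Step 2: E_line = G*b^2/2
b = 0.322 nm = 3.22e-10 m
E_line = 0.5 * 4.53571e+10 * (3.22e-10)^2 = 2.351e-09 J/m


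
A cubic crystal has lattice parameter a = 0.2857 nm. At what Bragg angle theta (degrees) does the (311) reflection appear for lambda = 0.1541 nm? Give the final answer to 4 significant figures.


d = a / sqrt(h^2+k^2+l^2)
d = 0.2857 / sqrt(11) = 0.0861418 nm
lambda = 2*d*sin(theta)  =>  sin(theta) = lambda / (2*d)
sin(theta) = 0.1541 / (2 * 0.0861418) = 0.894456
theta = 63.44 deg


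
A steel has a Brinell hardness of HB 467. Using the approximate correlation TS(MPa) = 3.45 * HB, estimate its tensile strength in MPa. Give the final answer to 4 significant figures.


TS (MPa) = 3.45 * HB
TS = 3.45 * 467
TS = 1611 MPa


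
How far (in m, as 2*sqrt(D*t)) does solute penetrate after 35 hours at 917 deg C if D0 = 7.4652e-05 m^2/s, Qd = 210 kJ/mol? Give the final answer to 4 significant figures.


Step 1: D = D0 * exp(-Qd/(R*T))
T = 1190.15 K
D = 7.4652e-05 * exp(-210e3 / (8.314 * 1190.15)) = 4.5289e-14 m^2/s
Step 2: L = 2*sqrt(D*t)
t = 35 h = 126000 s
L = 2*sqrt(4.5289e-14 * 126000) = 1.511e-04 m


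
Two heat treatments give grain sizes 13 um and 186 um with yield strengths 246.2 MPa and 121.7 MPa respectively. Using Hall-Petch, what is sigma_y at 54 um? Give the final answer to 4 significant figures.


sigma_y = sigma0 + k / sqrt(d)
1/sqrt(d1) = 1/sqrt(1.3e-05) = 277.35;  1/sqrt(d2) = 73.3236
k = (sigma1 - sigma2) / (1/sqrt(d1) - 1/sqrt(d2)) = (246.2 - 121.7) / (277.35 - 73.3236) = 0.610215 MPa*m^0.5
sigma0 = sigma1 - k/sqrt(d1) = 246.2 - 0.610215*277.35 = 76.9569 MPa
sigma_y(d3) = 76.9569 + 0.610215 / sqrt(5.4e-05) = 160 MPa


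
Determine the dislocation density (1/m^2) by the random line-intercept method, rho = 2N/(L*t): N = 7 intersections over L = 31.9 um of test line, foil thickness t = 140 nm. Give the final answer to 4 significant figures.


rho = 2N / (L * t)
L = 31.9 um = 3.19e-05 m, t = 140 nm = 1.4e-07 m
rho = 2 * 7 / (3.19e-05 * 1.4e-07)
rho = 3.135e+12 1/m^2


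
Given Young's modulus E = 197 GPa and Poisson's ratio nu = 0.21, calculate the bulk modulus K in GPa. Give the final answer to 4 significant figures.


K = E / (3*(1-2*nu))
K = 197 / (3*(1-2*0.21))
K = 113.2 GPa


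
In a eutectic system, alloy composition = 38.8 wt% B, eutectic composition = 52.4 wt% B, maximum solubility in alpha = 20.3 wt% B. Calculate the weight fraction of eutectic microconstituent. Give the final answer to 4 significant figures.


f_primary = (C_e - C0) / (C_e - C_alpha_max)
f_primary = (52.4 - 38.8) / (52.4 - 20.3)
f_primary = 0.423676
f_eutectic = 1 - 0.423676 = 0.5763


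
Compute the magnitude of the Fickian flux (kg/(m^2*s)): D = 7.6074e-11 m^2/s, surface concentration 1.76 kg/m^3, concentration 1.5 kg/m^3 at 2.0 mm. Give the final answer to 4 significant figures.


J = -D * (dC/dx) = D * (C1 - C2) / dx
J = 7.6074e-11 * (1.76 - 1.5) / 2e-03
J = 9.89e-09 kg/(m^2*s)


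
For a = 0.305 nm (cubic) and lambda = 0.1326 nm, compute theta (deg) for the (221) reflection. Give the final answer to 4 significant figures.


d = a / sqrt(h^2+k^2+l^2)
d = 0.305 / sqrt(9) = 0.101667 nm
lambda = 2*d*sin(theta)  =>  sin(theta) = lambda / (2*d)
sin(theta) = 0.1326 / (2 * 0.101667) = 0.652131
theta = 40.7 deg


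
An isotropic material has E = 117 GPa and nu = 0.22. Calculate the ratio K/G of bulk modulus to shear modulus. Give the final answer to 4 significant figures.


G = E / (2*(1+nu))
G = 117 / (2*(1+0.22)) = 47.9508 GPa
K = E / (3*(1-2*nu))
K = 117 / (3*(1-2*0.22)) = 69.6429 GPa
K/G = 69.6429 / 47.9508 = 1.452


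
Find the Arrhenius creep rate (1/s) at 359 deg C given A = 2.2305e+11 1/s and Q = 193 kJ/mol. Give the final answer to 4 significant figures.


rate = A * exp(-Q / (R*T))
T = 359 + 273.15 = 632.15 K
rate = 2.2305e+11 * exp(-193e3 / (8.314 * 632.15))
rate = 2.513e-05 1/s


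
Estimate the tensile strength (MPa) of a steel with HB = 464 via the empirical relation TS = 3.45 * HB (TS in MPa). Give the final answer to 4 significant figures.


TS (MPa) = 3.45 * HB
TS = 3.45 * 464
TS = 1601 MPa


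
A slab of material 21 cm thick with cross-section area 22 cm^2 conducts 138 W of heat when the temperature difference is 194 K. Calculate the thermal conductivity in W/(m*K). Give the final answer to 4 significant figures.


k = Q*L / (A*dT)
L = 0.21 m, A = 2.2e-03 m^2
k = 138 * 0.21 / (2.2e-03 * 194)
k = 67.9 W/(m*K)


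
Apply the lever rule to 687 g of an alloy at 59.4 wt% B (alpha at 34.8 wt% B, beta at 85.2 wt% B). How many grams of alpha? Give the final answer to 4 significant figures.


f_alpha = (C_beta - C0) / (C_beta - C_alpha)
f_alpha = (85.2 - 59.4) / (85.2 - 34.8) = 0.511905
m_alpha = f_alpha * m_total = 0.511905 * 687 = 351.7 g


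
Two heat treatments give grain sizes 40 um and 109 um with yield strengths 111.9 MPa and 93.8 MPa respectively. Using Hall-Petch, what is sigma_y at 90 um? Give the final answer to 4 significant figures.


sigma_y = sigma0 + k / sqrt(d)
1/sqrt(d1) = 1/sqrt(4e-05) = 158.114;  1/sqrt(d2) = 95.7826
k = (sigma1 - sigma2) / (1/sqrt(d1) - 1/sqrt(d2)) = (111.9 - 93.8) / (158.114 - 95.7826) = 0.290384 MPa*m^0.5
sigma0 = sigma1 - k/sqrt(d1) = 111.9 - 0.290384*158.114 = 65.9863 MPa
sigma_y(d3) = 65.9863 + 0.290384 / sqrt(9e-05) = 96.6 MPa


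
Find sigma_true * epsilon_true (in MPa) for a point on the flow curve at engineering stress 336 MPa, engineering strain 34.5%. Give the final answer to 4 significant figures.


sigma_true = sigma_eng * (1 + epsilon_eng)
sigma_true = 336 * (1 + 0.345) = 451.92 MPa
epsilon_true = ln(1 + epsilon_eng)
epsilon_true = ln(1 + 0.345) = 0.296394
sigma_true * epsilon_true = 451.92 * 0.296394 = 133.9 MPa


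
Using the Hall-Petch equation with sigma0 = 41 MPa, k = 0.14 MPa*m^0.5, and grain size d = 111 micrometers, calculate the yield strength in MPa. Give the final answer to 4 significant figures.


sigma_y = sigma0 + k / sqrt(d)
d = 111 um = 1.11e-04 m
sigma_y = 41 + 0.14 / sqrt(1.11e-04)
sigma_y = 54.29 MPa


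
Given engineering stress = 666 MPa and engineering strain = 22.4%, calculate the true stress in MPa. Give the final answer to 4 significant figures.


sigma_true = sigma_eng * (1 + epsilon_eng)
sigma_true = 666 * (1 + 0.224)
sigma_true = 815.2 MPa


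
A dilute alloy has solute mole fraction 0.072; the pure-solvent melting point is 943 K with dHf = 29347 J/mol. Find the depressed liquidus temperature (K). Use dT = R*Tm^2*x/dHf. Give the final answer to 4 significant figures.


dT = R*Tm^2*x / dHf
dT = 8.314 * 943^2 * 0.072 / 29347
dT = 18.1385 K
T_new = 943 - 18.1385 = 924.9 K


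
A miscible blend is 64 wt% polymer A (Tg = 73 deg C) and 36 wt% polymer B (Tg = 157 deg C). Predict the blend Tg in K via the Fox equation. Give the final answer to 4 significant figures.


1/Tg = w1/Tg1 + w2/Tg2 (in Kelvin)
Tg1 = 346.15 K, Tg2 = 430.15 K
1/Tg = 0.64/346.15 + 0.36/430.15
Tg = 372.3 K


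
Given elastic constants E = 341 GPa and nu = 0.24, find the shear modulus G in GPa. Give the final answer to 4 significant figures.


G = E / (2*(1+nu))
G = 341 / (2*(1+0.24))
G = 137.5 GPa


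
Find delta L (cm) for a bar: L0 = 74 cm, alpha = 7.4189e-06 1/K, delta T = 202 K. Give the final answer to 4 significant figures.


dL = L0 * alpha * dT
dL = 74 * 7.4189e-06 * 202
dL = 0.1109 cm


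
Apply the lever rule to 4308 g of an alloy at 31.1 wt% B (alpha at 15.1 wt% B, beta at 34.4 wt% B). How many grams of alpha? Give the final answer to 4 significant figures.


f_alpha = (C_beta - C0) / (C_beta - C_alpha)
f_alpha = (34.4 - 31.1) / (34.4 - 15.1) = 0.170984
m_alpha = f_alpha * m_total = 0.170984 * 4308 = 736.6 g
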